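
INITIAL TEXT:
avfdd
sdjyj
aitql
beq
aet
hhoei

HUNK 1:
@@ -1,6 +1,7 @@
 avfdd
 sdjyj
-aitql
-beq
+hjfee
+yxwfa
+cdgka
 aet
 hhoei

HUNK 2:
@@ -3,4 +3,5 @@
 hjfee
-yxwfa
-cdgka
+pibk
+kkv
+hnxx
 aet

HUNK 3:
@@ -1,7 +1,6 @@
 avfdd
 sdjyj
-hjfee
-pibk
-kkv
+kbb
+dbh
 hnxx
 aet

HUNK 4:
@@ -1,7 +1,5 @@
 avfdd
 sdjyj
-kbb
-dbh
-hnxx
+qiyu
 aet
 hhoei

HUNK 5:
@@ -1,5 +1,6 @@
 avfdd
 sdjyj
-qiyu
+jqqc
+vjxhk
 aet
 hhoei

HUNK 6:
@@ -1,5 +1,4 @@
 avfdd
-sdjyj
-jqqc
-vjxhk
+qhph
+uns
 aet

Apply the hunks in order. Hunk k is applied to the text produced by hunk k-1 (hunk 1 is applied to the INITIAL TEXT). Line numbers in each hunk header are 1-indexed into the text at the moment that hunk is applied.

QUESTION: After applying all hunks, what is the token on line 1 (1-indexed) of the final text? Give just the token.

Answer: avfdd

Derivation:
Hunk 1: at line 1 remove [aitql,beq] add [hjfee,yxwfa,cdgka] -> 7 lines: avfdd sdjyj hjfee yxwfa cdgka aet hhoei
Hunk 2: at line 3 remove [yxwfa,cdgka] add [pibk,kkv,hnxx] -> 8 lines: avfdd sdjyj hjfee pibk kkv hnxx aet hhoei
Hunk 3: at line 1 remove [hjfee,pibk,kkv] add [kbb,dbh] -> 7 lines: avfdd sdjyj kbb dbh hnxx aet hhoei
Hunk 4: at line 1 remove [kbb,dbh,hnxx] add [qiyu] -> 5 lines: avfdd sdjyj qiyu aet hhoei
Hunk 5: at line 1 remove [qiyu] add [jqqc,vjxhk] -> 6 lines: avfdd sdjyj jqqc vjxhk aet hhoei
Hunk 6: at line 1 remove [sdjyj,jqqc,vjxhk] add [qhph,uns] -> 5 lines: avfdd qhph uns aet hhoei
Final line 1: avfdd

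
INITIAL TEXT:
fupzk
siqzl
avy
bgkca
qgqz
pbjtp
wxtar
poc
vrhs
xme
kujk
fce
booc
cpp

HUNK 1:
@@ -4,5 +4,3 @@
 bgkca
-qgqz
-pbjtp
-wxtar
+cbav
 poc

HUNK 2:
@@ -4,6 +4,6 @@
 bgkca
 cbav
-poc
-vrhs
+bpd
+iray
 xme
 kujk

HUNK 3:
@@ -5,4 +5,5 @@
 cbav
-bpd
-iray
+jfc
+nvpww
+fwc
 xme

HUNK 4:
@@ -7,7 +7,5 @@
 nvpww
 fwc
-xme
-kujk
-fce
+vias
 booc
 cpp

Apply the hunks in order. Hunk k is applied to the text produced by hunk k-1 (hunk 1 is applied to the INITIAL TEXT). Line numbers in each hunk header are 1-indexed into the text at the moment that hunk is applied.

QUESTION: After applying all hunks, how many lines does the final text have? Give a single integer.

Hunk 1: at line 4 remove [qgqz,pbjtp,wxtar] add [cbav] -> 12 lines: fupzk siqzl avy bgkca cbav poc vrhs xme kujk fce booc cpp
Hunk 2: at line 4 remove [poc,vrhs] add [bpd,iray] -> 12 lines: fupzk siqzl avy bgkca cbav bpd iray xme kujk fce booc cpp
Hunk 3: at line 5 remove [bpd,iray] add [jfc,nvpww,fwc] -> 13 lines: fupzk siqzl avy bgkca cbav jfc nvpww fwc xme kujk fce booc cpp
Hunk 4: at line 7 remove [xme,kujk,fce] add [vias] -> 11 lines: fupzk siqzl avy bgkca cbav jfc nvpww fwc vias booc cpp
Final line count: 11

Answer: 11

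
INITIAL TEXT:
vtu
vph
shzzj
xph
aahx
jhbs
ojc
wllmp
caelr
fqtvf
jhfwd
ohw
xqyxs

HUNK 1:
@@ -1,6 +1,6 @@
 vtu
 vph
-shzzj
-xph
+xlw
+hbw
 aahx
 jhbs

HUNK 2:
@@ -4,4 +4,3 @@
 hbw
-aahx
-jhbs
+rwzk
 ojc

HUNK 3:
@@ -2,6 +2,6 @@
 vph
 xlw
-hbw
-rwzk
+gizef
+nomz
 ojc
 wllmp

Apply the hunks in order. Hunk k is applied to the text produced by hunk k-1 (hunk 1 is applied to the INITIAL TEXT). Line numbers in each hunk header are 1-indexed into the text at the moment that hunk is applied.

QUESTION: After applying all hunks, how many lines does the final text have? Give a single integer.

Hunk 1: at line 1 remove [shzzj,xph] add [xlw,hbw] -> 13 lines: vtu vph xlw hbw aahx jhbs ojc wllmp caelr fqtvf jhfwd ohw xqyxs
Hunk 2: at line 4 remove [aahx,jhbs] add [rwzk] -> 12 lines: vtu vph xlw hbw rwzk ojc wllmp caelr fqtvf jhfwd ohw xqyxs
Hunk 3: at line 2 remove [hbw,rwzk] add [gizef,nomz] -> 12 lines: vtu vph xlw gizef nomz ojc wllmp caelr fqtvf jhfwd ohw xqyxs
Final line count: 12

Answer: 12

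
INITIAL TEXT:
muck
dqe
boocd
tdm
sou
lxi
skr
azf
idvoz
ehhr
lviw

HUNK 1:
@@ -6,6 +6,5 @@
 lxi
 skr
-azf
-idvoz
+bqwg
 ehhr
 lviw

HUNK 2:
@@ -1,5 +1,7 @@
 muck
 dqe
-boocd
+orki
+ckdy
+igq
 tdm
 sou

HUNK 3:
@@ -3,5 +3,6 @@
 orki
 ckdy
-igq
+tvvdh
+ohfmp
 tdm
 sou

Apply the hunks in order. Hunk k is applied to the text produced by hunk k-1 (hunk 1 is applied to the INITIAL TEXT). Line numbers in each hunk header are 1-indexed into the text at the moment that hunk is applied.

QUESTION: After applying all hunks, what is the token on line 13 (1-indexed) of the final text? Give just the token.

Hunk 1: at line 6 remove [azf,idvoz] add [bqwg] -> 10 lines: muck dqe boocd tdm sou lxi skr bqwg ehhr lviw
Hunk 2: at line 1 remove [boocd] add [orki,ckdy,igq] -> 12 lines: muck dqe orki ckdy igq tdm sou lxi skr bqwg ehhr lviw
Hunk 3: at line 3 remove [igq] add [tvvdh,ohfmp] -> 13 lines: muck dqe orki ckdy tvvdh ohfmp tdm sou lxi skr bqwg ehhr lviw
Final line 13: lviw

Answer: lviw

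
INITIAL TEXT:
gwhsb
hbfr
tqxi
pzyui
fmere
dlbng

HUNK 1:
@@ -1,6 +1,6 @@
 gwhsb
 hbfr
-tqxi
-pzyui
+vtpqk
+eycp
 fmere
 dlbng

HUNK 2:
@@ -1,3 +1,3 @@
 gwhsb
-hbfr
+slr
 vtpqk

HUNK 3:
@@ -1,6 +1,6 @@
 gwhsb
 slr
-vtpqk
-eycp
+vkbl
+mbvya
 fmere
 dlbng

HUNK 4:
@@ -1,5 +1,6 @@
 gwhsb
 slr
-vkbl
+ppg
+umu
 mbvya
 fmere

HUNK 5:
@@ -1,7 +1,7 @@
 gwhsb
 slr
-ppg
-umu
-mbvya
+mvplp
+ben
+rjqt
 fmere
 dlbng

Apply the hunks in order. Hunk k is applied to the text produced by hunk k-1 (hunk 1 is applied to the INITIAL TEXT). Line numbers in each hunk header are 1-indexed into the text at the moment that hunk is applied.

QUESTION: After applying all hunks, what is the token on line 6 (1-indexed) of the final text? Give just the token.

Hunk 1: at line 1 remove [tqxi,pzyui] add [vtpqk,eycp] -> 6 lines: gwhsb hbfr vtpqk eycp fmere dlbng
Hunk 2: at line 1 remove [hbfr] add [slr] -> 6 lines: gwhsb slr vtpqk eycp fmere dlbng
Hunk 3: at line 1 remove [vtpqk,eycp] add [vkbl,mbvya] -> 6 lines: gwhsb slr vkbl mbvya fmere dlbng
Hunk 4: at line 1 remove [vkbl] add [ppg,umu] -> 7 lines: gwhsb slr ppg umu mbvya fmere dlbng
Hunk 5: at line 1 remove [ppg,umu,mbvya] add [mvplp,ben,rjqt] -> 7 lines: gwhsb slr mvplp ben rjqt fmere dlbng
Final line 6: fmere

Answer: fmere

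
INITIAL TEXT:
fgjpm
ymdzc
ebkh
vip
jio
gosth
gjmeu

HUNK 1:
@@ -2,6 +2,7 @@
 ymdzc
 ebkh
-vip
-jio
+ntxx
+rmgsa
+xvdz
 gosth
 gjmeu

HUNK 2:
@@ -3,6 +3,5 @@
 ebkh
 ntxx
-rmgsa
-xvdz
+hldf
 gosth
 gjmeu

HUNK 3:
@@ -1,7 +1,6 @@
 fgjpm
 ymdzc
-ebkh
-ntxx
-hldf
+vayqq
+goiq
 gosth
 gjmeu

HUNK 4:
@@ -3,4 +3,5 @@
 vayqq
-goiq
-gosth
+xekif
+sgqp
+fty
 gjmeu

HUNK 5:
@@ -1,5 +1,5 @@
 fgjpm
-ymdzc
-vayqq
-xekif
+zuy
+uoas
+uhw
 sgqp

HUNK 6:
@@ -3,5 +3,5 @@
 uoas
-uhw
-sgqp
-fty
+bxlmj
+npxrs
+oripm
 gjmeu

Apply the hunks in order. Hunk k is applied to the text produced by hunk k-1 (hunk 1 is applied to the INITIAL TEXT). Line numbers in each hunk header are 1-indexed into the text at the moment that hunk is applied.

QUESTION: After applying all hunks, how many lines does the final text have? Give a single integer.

Answer: 7

Derivation:
Hunk 1: at line 2 remove [vip,jio] add [ntxx,rmgsa,xvdz] -> 8 lines: fgjpm ymdzc ebkh ntxx rmgsa xvdz gosth gjmeu
Hunk 2: at line 3 remove [rmgsa,xvdz] add [hldf] -> 7 lines: fgjpm ymdzc ebkh ntxx hldf gosth gjmeu
Hunk 3: at line 1 remove [ebkh,ntxx,hldf] add [vayqq,goiq] -> 6 lines: fgjpm ymdzc vayqq goiq gosth gjmeu
Hunk 4: at line 3 remove [goiq,gosth] add [xekif,sgqp,fty] -> 7 lines: fgjpm ymdzc vayqq xekif sgqp fty gjmeu
Hunk 5: at line 1 remove [ymdzc,vayqq,xekif] add [zuy,uoas,uhw] -> 7 lines: fgjpm zuy uoas uhw sgqp fty gjmeu
Hunk 6: at line 3 remove [uhw,sgqp,fty] add [bxlmj,npxrs,oripm] -> 7 lines: fgjpm zuy uoas bxlmj npxrs oripm gjmeu
Final line count: 7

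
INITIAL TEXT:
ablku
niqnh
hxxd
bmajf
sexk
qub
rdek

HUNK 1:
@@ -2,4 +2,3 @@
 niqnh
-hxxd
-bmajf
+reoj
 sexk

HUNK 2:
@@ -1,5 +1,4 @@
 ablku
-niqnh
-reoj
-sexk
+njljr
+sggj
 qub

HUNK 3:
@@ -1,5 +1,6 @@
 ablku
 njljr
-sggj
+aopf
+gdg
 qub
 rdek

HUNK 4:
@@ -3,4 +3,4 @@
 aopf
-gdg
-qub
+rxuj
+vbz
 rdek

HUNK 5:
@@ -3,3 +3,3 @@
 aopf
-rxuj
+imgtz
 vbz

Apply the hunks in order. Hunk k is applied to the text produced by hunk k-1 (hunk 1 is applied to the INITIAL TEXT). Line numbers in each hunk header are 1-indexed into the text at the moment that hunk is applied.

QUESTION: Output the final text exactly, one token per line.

Hunk 1: at line 2 remove [hxxd,bmajf] add [reoj] -> 6 lines: ablku niqnh reoj sexk qub rdek
Hunk 2: at line 1 remove [niqnh,reoj,sexk] add [njljr,sggj] -> 5 lines: ablku njljr sggj qub rdek
Hunk 3: at line 1 remove [sggj] add [aopf,gdg] -> 6 lines: ablku njljr aopf gdg qub rdek
Hunk 4: at line 3 remove [gdg,qub] add [rxuj,vbz] -> 6 lines: ablku njljr aopf rxuj vbz rdek
Hunk 5: at line 3 remove [rxuj] add [imgtz] -> 6 lines: ablku njljr aopf imgtz vbz rdek

Answer: ablku
njljr
aopf
imgtz
vbz
rdek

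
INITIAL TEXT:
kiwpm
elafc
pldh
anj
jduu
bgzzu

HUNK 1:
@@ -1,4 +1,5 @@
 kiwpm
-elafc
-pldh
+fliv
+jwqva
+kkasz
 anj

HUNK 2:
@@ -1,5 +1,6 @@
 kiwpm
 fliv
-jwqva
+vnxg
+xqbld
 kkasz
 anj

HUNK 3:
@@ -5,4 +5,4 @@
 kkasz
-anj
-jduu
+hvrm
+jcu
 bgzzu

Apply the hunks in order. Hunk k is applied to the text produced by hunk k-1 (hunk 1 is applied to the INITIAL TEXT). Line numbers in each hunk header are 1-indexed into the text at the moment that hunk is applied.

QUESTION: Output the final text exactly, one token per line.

Hunk 1: at line 1 remove [elafc,pldh] add [fliv,jwqva,kkasz] -> 7 lines: kiwpm fliv jwqva kkasz anj jduu bgzzu
Hunk 2: at line 1 remove [jwqva] add [vnxg,xqbld] -> 8 lines: kiwpm fliv vnxg xqbld kkasz anj jduu bgzzu
Hunk 3: at line 5 remove [anj,jduu] add [hvrm,jcu] -> 8 lines: kiwpm fliv vnxg xqbld kkasz hvrm jcu bgzzu

Answer: kiwpm
fliv
vnxg
xqbld
kkasz
hvrm
jcu
bgzzu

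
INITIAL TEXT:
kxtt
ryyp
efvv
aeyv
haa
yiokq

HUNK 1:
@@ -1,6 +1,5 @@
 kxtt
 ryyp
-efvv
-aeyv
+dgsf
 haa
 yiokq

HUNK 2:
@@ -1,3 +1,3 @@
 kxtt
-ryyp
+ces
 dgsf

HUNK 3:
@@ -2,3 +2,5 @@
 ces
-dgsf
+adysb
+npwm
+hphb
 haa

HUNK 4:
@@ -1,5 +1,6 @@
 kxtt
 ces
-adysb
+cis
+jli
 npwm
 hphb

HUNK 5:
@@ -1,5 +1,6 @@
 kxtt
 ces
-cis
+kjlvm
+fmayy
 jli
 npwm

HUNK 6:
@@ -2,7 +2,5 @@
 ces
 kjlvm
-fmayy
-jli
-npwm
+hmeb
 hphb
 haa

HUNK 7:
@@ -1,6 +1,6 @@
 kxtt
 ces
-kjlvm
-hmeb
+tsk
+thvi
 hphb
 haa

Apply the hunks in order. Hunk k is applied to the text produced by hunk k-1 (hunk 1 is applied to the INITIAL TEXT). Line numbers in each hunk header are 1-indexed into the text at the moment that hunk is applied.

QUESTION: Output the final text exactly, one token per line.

Hunk 1: at line 1 remove [efvv,aeyv] add [dgsf] -> 5 lines: kxtt ryyp dgsf haa yiokq
Hunk 2: at line 1 remove [ryyp] add [ces] -> 5 lines: kxtt ces dgsf haa yiokq
Hunk 3: at line 2 remove [dgsf] add [adysb,npwm,hphb] -> 7 lines: kxtt ces adysb npwm hphb haa yiokq
Hunk 4: at line 1 remove [adysb] add [cis,jli] -> 8 lines: kxtt ces cis jli npwm hphb haa yiokq
Hunk 5: at line 1 remove [cis] add [kjlvm,fmayy] -> 9 lines: kxtt ces kjlvm fmayy jli npwm hphb haa yiokq
Hunk 6: at line 2 remove [fmayy,jli,npwm] add [hmeb] -> 7 lines: kxtt ces kjlvm hmeb hphb haa yiokq
Hunk 7: at line 1 remove [kjlvm,hmeb] add [tsk,thvi] -> 7 lines: kxtt ces tsk thvi hphb haa yiokq

Answer: kxtt
ces
tsk
thvi
hphb
haa
yiokq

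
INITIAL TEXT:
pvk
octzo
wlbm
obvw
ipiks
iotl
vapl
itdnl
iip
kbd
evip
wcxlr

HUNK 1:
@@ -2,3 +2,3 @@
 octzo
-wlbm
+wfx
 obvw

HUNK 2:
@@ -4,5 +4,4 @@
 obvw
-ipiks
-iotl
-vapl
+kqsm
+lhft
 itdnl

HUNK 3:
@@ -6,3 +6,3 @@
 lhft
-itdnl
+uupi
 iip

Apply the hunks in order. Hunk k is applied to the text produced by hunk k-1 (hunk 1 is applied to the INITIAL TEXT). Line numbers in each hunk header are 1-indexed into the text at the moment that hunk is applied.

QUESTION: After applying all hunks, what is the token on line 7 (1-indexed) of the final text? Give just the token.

Hunk 1: at line 2 remove [wlbm] add [wfx] -> 12 lines: pvk octzo wfx obvw ipiks iotl vapl itdnl iip kbd evip wcxlr
Hunk 2: at line 4 remove [ipiks,iotl,vapl] add [kqsm,lhft] -> 11 lines: pvk octzo wfx obvw kqsm lhft itdnl iip kbd evip wcxlr
Hunk 3: at line 6 remove [itdnl] add [uupi] -> 11 lines: pvk octzo wfx obvw kqsm lhft uupi iip kbd evip wcxlr
Final line 7: uupi

Answer: uupi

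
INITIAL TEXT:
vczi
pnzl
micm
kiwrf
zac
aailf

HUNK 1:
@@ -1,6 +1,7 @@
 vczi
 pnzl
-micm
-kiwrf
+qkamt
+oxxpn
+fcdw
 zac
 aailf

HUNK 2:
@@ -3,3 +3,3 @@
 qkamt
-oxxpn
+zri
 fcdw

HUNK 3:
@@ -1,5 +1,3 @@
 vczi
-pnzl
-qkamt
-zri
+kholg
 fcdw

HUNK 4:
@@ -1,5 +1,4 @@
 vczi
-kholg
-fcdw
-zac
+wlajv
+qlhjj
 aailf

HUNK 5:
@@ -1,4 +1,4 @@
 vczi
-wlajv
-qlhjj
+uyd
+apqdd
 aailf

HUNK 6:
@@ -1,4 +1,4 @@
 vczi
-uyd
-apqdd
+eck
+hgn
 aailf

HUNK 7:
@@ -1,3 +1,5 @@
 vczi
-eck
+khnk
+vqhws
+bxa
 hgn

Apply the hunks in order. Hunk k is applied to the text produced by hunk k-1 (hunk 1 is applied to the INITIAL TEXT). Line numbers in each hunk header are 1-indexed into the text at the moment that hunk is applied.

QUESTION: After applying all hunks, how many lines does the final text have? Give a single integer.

Answer: 6

Derivation:
Hunk 1: at line 1 remove [micm,kiwrf] add [qkamt,oxxpn,fcdw] -> 7 lines: vczi pnzl qkamt oxxpn fcdw zac aailf
Hunk 2: at line 3 remove [oxxpn] add [zri] -> 7 lines: vczi pnzl qkamt zri fcdw zac aailf
Hunk 3: at line 1 remove [pnzl,qkamt,zri] add [kholg] -> 5 lines: vczi kholg fcdw zac aailf
Hunk 4: at line 1 remove [kholg,fcdw,zac] add [wlajv,qlhjj] -> 4 lines: vczi wlajv qlhjj aailf
Hunk 5: at line 1 remove [wlajv,qlhjj] add [uyd,apqdd] -> 4 lines: vczi uyd apqdd aailf
Hunk 6: at line 1 remove [uyd,apqdd] add [eck,hgn] -> 4 lines: vczi eck hgn aailf
Hunk 7: at line 1 remove [eck] add [khnk,vqhws,bxa] -> 6 lines: vczi khnk vqhws bxa hgn aailf
Final line count: 6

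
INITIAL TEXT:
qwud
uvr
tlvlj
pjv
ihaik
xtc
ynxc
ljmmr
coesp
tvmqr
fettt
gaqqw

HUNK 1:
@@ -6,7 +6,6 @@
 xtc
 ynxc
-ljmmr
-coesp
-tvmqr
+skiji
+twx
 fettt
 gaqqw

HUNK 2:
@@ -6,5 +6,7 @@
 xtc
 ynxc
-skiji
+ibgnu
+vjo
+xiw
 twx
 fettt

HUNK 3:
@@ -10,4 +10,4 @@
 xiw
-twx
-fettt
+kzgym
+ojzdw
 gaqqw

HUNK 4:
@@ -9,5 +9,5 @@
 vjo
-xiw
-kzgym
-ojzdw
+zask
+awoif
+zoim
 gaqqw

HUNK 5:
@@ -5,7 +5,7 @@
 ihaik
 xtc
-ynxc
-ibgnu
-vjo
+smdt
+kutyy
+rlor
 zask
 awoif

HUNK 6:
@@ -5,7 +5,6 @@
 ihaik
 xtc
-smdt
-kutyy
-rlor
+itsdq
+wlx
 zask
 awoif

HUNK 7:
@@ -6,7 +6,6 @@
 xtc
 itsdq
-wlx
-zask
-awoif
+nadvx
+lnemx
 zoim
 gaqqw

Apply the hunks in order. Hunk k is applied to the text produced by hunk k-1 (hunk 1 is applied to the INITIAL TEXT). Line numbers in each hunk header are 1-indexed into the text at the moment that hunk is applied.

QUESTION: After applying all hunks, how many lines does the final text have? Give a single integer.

Answer: 11

Derivation:
Hunk 1: at line 6 remove [ljmmr,coesp,tvmqr] add [skiji,twx] -> 11 lines: qwud uvr tlvlj pjv ihaik xtc ynxc skiji twx fettt gaqqw
Hunk 2: at line 6 remove [skiji] add [ibgnu,vjo,xiw] -> 13 lines: qwud uvr tlvlj pjv ihaik xtc ynxc ibgnu vjo xiw twx fettt gaqqw
Hunk 3: at line 10 remove [twx,fettt] add [kzgym,ojzdw] -> 13 lines: qwud uvr tlvlj pjv ihaik xtc ynxc ibgnu vjo xiw kzgym ojzdw gaqqw
Hunk 4: at line 9 remove [xiw,kzgym,ojzdw] add [zask,awoif,zoim] -> 13 lines: qwud uvr tlvlj pjv ihaik xtc ynxc ibgnu vjo zask awoif zoim gaqqw
Hunk 5: at line 5 remove [ynxc,ibgnu,vjo] add [smdt,kutyy,rlor] -> 13 lines: qwud uvr tlvlj pjv ihaik xtc smdt kutyy rlor zask awoif zoim gaqqw
Hunk 6: at line 5 remove [smdt,kutyy,rlor] add [itsdq,wlx] -> 12 lines: qwud uvr tlvlj pjv ihaik xtc itsdq wlx zask awoif zoim gaqqw
Hunk 7: at line 6 remove [wlx,zask,awoif] add [nadvx,lnemx] -> 11 lines: qwud uvr tlvlj pjv ihaik xtc itsdq nadvx lnemx zoim gaqqw
Final line count: 11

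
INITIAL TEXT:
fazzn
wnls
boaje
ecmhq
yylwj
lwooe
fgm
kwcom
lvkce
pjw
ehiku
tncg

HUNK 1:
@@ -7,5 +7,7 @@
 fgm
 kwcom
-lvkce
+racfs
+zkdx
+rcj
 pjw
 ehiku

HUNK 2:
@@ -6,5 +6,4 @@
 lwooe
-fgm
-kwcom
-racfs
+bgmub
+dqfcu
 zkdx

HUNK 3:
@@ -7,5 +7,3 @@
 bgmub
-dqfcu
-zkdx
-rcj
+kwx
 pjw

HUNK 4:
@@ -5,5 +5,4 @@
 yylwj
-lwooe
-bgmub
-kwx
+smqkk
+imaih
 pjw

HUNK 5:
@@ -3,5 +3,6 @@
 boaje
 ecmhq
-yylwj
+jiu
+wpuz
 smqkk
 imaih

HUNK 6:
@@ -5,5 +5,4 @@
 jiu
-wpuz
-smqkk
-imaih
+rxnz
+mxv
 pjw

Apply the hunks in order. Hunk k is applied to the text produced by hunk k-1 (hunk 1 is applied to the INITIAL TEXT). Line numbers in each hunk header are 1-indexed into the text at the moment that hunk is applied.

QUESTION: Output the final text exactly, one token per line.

Hunk 1: at line 7 remove [lvkce] add [racfs,zkdx,rcj] -> 14 lines: fazzn wnls boaje ecmhq yylwj lwooe fgm kwcom racfs zkdx rcj pjw ehiku tncg
Hunk 2: at line 6 remove [fgm,kwcom,racfs] add [bgmub,dqfcu] -> 13 lines: fazzn wnls boaje ecmhq yylwj lwooe bgmub dqfcu zkdx rcj pjw ehiku tncg
Hunk 3: at line 7 remove [dqfcu,zkdx,rcj] add [kwx] -> 11 lines: fazzn wnls boaje ecmhq yylwj lwooe bgmub kwx pjw ehiku tncg
Hunk 4: at line 5 remove [lwooe,bgmub,kwx] add [smqkk,imaih] -> 10 lines: fazzn wnls boaje ecmhq yylwj smqkk imaih pjw ehiku tncg
Hunk 5: at line 3 remove [yylwj] add [jiu,wpuz] -> 11 lines: fazzn wnls boaje ecmhq jiu wpuz smqkk imaih pjw ehiku tncg
Hunk 6: at line 5 remove [wpuz,smqkk,imaih] add [rxnz,mxv] -> 10 lines: fazzn wnls boaje ecmhq jiu rxnz mxv pjw ehiku tncg

Answer: fazzn
wnls
boaje
ecmhq
jiu
rxnz
mxv
pjw
ehiku
tncg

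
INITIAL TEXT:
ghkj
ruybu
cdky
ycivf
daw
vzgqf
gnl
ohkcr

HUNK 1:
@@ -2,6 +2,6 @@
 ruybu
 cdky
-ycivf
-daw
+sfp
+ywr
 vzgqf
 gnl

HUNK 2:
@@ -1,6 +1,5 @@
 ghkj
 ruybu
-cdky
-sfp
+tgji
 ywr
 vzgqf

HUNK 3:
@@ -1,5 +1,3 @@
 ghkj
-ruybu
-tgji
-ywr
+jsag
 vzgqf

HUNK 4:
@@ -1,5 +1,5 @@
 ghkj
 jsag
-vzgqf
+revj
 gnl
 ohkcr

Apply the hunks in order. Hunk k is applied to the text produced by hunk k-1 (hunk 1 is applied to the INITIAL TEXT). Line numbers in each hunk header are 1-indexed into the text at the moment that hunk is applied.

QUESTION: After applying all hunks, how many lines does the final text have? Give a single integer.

Hunk 1: at line 2 remove [ycivf,daw] add [sfp,ywr] -> 8 lines: ghkj ruybu cdky sfp ywr vzgqf gnl ohkcr
Hunk 2: at line 1 remove [cdky,sfp] add [tgji] -> 7 lines: ghkj ruybu tgji ywr vzgqf gnl ohkcr
Hunk 3: at line 1 remove [ruybu,tgji,ywr] add [jsag] -> 5 lines: ghkj jsag vzgqf gnl ohkcr
Hunk 4: at line 1 remove [vzgqf] add [revj] -> 5 lines: ghkj jsag revj gnl ohkcr
Final line count: 5

Answer: 5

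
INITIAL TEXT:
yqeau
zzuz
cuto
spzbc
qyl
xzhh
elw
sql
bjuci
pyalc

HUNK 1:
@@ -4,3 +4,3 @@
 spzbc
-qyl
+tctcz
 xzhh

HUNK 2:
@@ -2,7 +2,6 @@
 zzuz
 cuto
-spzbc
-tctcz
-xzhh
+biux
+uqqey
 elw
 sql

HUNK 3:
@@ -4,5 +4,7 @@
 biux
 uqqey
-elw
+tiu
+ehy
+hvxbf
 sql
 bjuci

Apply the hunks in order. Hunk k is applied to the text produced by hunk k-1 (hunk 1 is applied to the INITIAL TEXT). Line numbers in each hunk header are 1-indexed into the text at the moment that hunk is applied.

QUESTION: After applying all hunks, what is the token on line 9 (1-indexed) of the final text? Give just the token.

Answer: sql

Derivation:
Hunk 1: at line 4 remove [qyl] add [tctcz] -> 10 lines: yqeau zzuz cuto spzbc tctcz xzhh elw sql bjuci pyalc
Hunk 2: at line 2 remove [spzbc,tctcz,xzhh] add [biux,uqqey] -> 9 lines: yqeau zzuz cuto biux uqqey elw sql bjuci pyalc
Hunk 3: at line 4 remove [elw] add [tiu,ehy,hvxbf] -> 11 lines: yqeau zzuz cuto biux uqqey tiu ehy hvxbf sql bjuci pyalc
Final line 9: sql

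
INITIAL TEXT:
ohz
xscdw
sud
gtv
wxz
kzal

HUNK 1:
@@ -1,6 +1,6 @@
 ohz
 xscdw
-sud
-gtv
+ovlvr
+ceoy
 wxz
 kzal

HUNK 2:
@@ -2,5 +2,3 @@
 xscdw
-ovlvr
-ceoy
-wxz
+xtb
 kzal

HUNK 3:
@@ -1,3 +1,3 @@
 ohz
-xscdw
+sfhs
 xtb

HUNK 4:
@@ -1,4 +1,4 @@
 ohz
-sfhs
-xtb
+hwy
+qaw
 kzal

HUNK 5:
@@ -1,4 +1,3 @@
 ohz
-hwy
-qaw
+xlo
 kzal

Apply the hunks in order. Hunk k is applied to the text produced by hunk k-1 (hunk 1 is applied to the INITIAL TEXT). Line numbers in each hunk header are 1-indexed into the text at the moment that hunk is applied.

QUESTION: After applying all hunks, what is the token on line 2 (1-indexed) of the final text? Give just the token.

Hunk 1: at line 1 remove [sud,gtv] add [ovlvr,ceoy] -> 6 lines: ohz xscdw ovlvr ceoy wxz kzal
Hunk 2: at line 2 remove [ovlvr,ceoy,wxz] add [xtb] -> 4 lines: ohz xscdw xtb kzal
Hunk 3: at line 1 remove [xscdw] add [sfhs] -> 4 lines: ohz sfhs xtb kzal
Hunk 4: at line 1 remove [sfhs,xtb] add [hwy,qaw] -> 4 lines: ohz hwy qaw kzal
Hunk 5: at line 1 remove [hwy,qaw] add [xlo] -> 3 lines: ohz xlo kzal
Final line 2: xlo

Answer: xlo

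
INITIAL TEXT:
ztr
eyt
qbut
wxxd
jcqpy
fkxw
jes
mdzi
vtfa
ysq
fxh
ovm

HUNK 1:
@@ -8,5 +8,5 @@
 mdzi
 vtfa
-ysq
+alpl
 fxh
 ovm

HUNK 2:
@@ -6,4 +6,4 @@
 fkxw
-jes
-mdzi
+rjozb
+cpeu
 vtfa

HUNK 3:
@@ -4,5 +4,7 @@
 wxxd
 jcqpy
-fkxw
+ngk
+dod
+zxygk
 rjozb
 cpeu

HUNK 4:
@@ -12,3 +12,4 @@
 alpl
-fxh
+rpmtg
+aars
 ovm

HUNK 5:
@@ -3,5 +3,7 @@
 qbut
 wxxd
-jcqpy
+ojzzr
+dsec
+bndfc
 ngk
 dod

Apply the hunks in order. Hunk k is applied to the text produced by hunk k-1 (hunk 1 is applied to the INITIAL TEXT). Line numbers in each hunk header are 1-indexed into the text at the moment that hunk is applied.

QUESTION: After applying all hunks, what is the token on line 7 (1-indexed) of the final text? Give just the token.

Answer: bndfc

Derivation:
Hunk 1: at line 8 remove [ysq] add [alpl] -> 12 lines: ztr eyt qbut wxxd jcqpy fkxw jes mdzi vtfa alpl fxh ovm
Hunk 2: at line 6 remove [jes,mdzi] add [rjozb,cpeu] -> 12 lines: ztr eyt qbut wxxd jcqpy fkxw rjozb cpeu vtfa alpl fxh ovm
Hunk 3: at line 4 remove [fkxw] add [ngk,dod,zxygk] -> 14 lines: ztr eyt qbut wxxd jcqpy ngk dod zxygk rjozb cpeu vtfa alpl fxh ovm
Hunk 4: at line 12 remove [fxh] add [rpmtg,aars] -> 15 lines: ztr eyt qbut wxxd jcqpy ngk dod zxygk rjozb cpeu vtfa alpl rpmtg aars ovm
Hunk 5: at line 3 remove [jcqpy] add [ojzzr,dsec,bndfc] -> 17 lines: ztr eyt qbut wxxd ojzzr dsec bndfc ngk dod zxygk rjozb cpeu vtfa alpl rpmtg aars ovm
Final line 7: bndfc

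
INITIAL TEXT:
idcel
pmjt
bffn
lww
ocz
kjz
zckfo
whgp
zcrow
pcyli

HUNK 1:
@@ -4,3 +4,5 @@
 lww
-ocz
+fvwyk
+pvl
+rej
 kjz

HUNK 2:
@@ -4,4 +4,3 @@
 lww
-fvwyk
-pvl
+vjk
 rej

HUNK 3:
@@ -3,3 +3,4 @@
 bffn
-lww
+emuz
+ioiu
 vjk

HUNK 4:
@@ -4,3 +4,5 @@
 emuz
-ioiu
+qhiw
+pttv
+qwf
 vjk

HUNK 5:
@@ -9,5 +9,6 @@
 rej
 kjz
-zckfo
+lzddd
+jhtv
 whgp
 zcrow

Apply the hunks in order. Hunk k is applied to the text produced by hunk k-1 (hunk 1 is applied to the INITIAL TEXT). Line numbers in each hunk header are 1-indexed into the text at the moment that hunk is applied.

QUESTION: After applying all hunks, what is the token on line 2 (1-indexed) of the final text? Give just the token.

Answer: pmjt

Derivation:
Hunk 1: at line 4 remove [ocz] add [fvwyk,pvl,rej] -> 12 lines: idcel pmjt bffn lww fvwyk pvl rej kjz zckfo whgp zcrow pcyli
Hunk 2: at line 4 remove [fvwyk,pvl] add [vjk] -> 11 lines: idcel pmjt bffn lww vjk rej kjz zckfo whgp zcrow pcyli
Hunk 3: at line 3 remove [lww] add [emuz,ioiu] -> 12 lines: idcel pmjt bffn emuz ioiu vjk rej kjz zckfo whgp zcrow pcyli
Hunk 4: at line 4 remove [ioiu] add [qhiw,pttv,qwf] -> 14 lines: idcel pmjt bffn emuz qhiw pttv qwf vjk rej kjz zckfo whgp zcrow pcyli
Hunk 5: at line 9 remove [zckfo] add [lzddd,jhtv] -> 15 lines: idcel pmjt bffn emuz qhiw pttv qwf vjk rej kjz lzddd jhtv whgp zcrow pcyli
Final line 2: pmjt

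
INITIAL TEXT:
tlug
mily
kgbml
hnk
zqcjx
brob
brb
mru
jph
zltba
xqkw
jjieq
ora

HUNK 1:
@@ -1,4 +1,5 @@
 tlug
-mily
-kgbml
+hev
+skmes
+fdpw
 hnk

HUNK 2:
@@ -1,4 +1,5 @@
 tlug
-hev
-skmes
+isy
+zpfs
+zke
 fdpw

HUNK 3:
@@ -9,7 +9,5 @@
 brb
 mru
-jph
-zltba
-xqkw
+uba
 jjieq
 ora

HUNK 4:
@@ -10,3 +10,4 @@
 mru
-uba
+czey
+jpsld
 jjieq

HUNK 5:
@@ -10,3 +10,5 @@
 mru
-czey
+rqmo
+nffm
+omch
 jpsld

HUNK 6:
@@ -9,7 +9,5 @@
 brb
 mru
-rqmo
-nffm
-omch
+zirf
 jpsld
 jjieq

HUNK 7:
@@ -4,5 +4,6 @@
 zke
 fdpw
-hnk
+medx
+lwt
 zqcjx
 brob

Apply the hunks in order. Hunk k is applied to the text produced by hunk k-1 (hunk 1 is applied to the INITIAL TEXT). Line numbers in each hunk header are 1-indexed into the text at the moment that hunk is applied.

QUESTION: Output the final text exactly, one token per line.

Hunk 1: at line 1 remove [mily,kgbml] add [hev,skmes,fdpw] -> 14 lines: tlug hev skmes fdpw hnk zqcjx brob brb mru jph zltba xqkw jjieq ora
Hunk 2: at line 1 remove [hev,skmes] add [isy,zpfs,zke] -> 15 lines: tlug isy zpfs zke fdpw hnk zqcjx brob brb mru jph zltba xqkw jjieq ora
Hunk 3: at line 9 remove [jph,zltba,xqkw] add [uba] -> 13 lines: tlug isy zpfs zke fdpw hnk zqcjx brob brb mru uba jjieq ora
Hunk 4: at line 10 remove [uba] add [czey,jpsld] -> 14 lines: tlug isy zpfs zke fdpw hnk zqcjx brob brb mru czey jpsld jjieq ora
Hunk 5: at line 10 remove [czey] add [rqmo,nffm,omch] -> 16 lines: tlug isy zpfs zke fdpw hnk zqcjx brob brb mru rqmo nffm omch jpsld jjieq ora
Hunk 6: at line 9 remove [rqmo,nffm,omch] add [zirf] -> 14 lines: tlug isy zpfs zke fdpw hnk zqcjx brob brb mru zirf jpsld jjieq ora
Hunk 7: at line 4 remove [hnk] add [medx,lwt] -> 15 lines: tlug isy zpfs zke fdpw medx lwt zqcjx brob brb mru zirf jpsld jjieq ora

Answer: tlug
isy
zpfs
zke
fdpw
medx
lwt
zqcjx
brob
brb
mru
zirf
jpsld
jjieq
ora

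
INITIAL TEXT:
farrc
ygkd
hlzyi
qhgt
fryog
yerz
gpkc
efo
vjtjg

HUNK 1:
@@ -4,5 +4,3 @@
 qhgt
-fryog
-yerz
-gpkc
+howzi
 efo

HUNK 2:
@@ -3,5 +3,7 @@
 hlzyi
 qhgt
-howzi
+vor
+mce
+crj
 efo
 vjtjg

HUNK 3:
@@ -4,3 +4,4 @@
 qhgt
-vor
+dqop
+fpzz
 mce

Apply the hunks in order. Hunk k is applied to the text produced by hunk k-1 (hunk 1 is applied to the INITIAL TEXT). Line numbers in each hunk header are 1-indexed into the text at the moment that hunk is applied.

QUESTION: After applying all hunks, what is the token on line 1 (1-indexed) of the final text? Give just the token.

Answer: farrc

Derivation:
Hunk 1: at line 4 remove [fryog,yerz,gpkc] add [howzi] -> 7 lines: farrc ygkd hlzyi qhgt howzi efo vjtjg
Hunk 2: at line 3 remove [howzi] add [vor,mce,crj] -> 9 lines: farrc ygkd hlzyi qhgt vor mce crj efo vjtjg
Hunk 3: at line 4 remove [vor] add [dqop,fpzz] -> 10 lines: farrc ygkd hlzyi qhgt dqop fpzz mce crj efo vjtjg
Final line 1: farrc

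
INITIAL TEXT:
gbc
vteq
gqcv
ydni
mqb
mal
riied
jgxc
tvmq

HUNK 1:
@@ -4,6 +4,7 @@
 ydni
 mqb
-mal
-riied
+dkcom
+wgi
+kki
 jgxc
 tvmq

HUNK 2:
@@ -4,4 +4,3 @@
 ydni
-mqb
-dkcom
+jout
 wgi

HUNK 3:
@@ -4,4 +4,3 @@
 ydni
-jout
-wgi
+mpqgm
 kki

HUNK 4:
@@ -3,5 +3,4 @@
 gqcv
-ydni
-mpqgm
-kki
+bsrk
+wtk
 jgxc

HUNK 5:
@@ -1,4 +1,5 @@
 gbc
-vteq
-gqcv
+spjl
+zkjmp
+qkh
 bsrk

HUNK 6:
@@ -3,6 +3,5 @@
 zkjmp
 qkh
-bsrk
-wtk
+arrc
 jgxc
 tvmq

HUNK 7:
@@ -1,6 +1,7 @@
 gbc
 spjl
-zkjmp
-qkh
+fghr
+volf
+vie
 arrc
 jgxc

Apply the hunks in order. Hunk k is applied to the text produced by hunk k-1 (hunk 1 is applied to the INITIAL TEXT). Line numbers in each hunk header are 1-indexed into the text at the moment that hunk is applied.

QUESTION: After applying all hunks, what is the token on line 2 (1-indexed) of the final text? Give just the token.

Hunk 1: at line 4 remove [mal,riied] add [dkcom,wgi,kki] -> 10 lines: gbc vteq gqcv ydni mqb dkcom wgi kki jgxc tvmq
Hunk 2: at line 4 remove [mqb,dkcom] add [jout] -> 9 lines: gbc vteq gqcv ydni jout wgi kki jgxc tvmq
Hunk 3: at line 4 remove [jout,wgi] add [mpqgm] -> 8 lines: gbc vteq gqcv ydni mpqgm kki jgxc tvmq
Hunk 4: at line 3 remove [ydni,mpqgm,kki] add [bsrk,wtk] -> 7 lines: gbc vteq gqcv bsrk wtk jgxc tvmq
Hunk 5: at line 1 remove [vteq,gqcv] add [spjl,zkjmp,qkh] -> 8 lines: gbc spjl zkjmp qkh bsrk wtk jgxc tvmq
Hunk 6: at line 3 remove [bsrk,wtk] add [arrc] -> 7 lines: gbc spjl zkjmp qkh arrc jgxc tvmq
Hunk 7: at line 1 remove [zkjmp,qkh] add [fghr,volf,vie] -> 8 lines: gbc spjl fghr volf vie arrc jgxc tvmq
Final line 2: spjl

Answer: spjl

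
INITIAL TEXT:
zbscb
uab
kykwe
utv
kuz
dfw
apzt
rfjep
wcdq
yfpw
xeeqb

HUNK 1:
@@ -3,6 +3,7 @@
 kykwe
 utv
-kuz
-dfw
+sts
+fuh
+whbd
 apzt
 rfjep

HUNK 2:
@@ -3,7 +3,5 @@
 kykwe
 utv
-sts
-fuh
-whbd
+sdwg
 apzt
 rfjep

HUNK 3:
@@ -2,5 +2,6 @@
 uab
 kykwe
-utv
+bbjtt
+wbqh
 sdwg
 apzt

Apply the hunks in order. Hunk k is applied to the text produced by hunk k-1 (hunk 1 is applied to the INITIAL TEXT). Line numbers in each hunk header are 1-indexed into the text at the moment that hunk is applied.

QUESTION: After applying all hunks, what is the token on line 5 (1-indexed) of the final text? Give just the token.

Answer: wbqh

Derivation:
Hunk 1: at line 3 remove [kuz,dfw] add [sts,fuh,whbd] -> 12 lines: zbscb uab kykwe utv sts fuh whbd apzt rfjep wcdq yfpw xeeqb
Hunk 2: at line 3 remove [sts,fuh,whbd] add [sdwg] -> 10 lines: zbscb uab kykwe utv sdwg apzt rfjep wcdq yfpw xeeqb
Hunk 3: at line 2 remove [utv] add [bbjtt,wbqh] -> 11 lines: zbscb uab kykwe bbjtt wbqh sdwg apzt rfjep wcdq yfpw xeeqb
Final line 5: wbqh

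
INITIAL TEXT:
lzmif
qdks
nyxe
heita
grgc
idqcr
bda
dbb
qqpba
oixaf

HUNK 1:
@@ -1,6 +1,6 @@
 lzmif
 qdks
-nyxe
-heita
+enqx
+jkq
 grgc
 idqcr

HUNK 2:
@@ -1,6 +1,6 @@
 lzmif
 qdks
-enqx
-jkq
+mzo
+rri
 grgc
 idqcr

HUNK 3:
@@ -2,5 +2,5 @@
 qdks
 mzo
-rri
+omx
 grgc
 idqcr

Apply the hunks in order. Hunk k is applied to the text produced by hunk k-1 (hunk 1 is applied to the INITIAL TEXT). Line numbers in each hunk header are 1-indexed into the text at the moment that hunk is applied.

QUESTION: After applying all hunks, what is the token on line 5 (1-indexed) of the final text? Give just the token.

Answer: grgc

Derivation:
Hunk 1: at line 1 remove [nyxe,heita] add [enqx,jkq] -> 10 lines: lzmif qdks enqx jkq grgc idqcr bda dbb qqpba oixaf
Hunk 2: at line 1 remove [enqx,jkq] add [mzo,rri] -> 10 lines: lzmif qdks mzo rri grgc idqcr bda dbb qqpba oixaf
Hunk 3: at line 2 remove [rri] add [omx] -> 10 lines: lzmif qdks mzo omx grgc idqcr bda dbb qqpba oixaf
Final line 5: grgc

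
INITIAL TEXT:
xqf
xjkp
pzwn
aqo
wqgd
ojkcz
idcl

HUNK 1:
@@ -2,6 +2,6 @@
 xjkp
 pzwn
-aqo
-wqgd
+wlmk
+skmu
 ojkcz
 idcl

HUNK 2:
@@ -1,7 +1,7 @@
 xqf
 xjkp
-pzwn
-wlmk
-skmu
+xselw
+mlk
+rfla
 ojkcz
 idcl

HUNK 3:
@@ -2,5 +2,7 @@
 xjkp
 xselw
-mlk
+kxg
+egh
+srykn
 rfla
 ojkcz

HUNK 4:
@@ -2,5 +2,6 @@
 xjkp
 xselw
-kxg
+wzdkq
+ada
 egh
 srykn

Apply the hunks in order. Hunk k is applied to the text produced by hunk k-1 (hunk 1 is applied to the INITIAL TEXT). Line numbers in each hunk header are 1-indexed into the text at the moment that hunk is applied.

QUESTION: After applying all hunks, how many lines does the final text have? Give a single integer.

Hunk 1: at line 2 remove [aqo,wqgd] add [wlmk,skmu] -> 7 lines: xqf xjkp pzwn wlmk skmu ojkcz idcl
Hunk 2: at line 1 remove [pzwn,wlmk,skmu] add [xselw,mlk,rfla] -> 7 lines: xqf xjkp xselw mlk rfla ojkcz idcl
Hunk 3: at line 2 remove [mlk] add [kxg,egh,srykn] -> 9 lines: xqf xjkp xselw kxg egh srykn rfla ojkcz idcl
Hunk 4: at line 2 remove [kxg] add [wzdkq,ada] -> 10 lines: xqf xjkp xselw wzdkq ada egh srykn rfla ojkcz idcl
Final line count: 10

Answer: 10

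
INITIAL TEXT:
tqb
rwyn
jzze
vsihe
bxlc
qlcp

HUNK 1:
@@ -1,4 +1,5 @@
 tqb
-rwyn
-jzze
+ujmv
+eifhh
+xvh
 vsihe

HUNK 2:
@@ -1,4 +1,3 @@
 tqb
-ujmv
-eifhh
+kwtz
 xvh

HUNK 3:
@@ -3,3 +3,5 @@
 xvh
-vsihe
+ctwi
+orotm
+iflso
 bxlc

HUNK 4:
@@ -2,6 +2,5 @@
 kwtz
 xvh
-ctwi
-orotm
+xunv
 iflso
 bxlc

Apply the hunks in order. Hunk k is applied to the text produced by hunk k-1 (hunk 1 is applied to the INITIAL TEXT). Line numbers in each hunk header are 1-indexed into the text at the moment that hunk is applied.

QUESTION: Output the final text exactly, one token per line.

Hunk 1: at line 1 remove [rwyn,jzze] add [ujmv,eifhh,xvh] -> 7 lines: tqb ujmv eifhh xvh vsihe bxlc qlcp
Hunk 2: at line 1 remove [ujmv,eifhh] add [kwtz] -> 6 lines: tqb kwtz xvh vsihe bxlc qlcp
Hunk 3: at line 3 remove [vsihe] add [ctwi,orotm,iflso] -> 8 lines: tqb kwtz xvh ctwi orotm iflso bxlc qlcp
Hunk 4: at line 2 remove [ctwi,orotm] add [xunv] -> 7 lines: tqb kwtz xvh xunv iflso bxlc qlcp

Answer: tqb
kwtz
xvh
xunv
iflso
bxlc
qlcp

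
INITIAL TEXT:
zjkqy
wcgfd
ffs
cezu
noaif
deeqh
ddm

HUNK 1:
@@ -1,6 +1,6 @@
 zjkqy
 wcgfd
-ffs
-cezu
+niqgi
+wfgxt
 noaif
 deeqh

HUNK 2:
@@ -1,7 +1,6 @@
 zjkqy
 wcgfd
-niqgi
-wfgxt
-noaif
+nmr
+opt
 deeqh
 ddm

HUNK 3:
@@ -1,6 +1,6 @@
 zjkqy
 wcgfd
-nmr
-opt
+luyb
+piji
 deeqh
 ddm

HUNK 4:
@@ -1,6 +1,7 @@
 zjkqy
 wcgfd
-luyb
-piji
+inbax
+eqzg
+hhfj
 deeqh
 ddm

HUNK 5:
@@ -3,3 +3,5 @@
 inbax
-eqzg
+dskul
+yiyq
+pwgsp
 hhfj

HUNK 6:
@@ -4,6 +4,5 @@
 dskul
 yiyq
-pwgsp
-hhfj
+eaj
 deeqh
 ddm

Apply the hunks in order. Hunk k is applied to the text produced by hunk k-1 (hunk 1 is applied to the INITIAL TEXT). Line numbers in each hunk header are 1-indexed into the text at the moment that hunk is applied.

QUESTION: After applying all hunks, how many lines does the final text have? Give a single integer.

Answer: 8

Derivation:
Hunk 1: at line 1 remove [ffs,cezu] add [niqgi,wfgxt] -> 7 lines: zjkqy wcgfd niqgi wfgxt noaif deeqh ddm
Hunk 2: at line 1 remove [niqgi,wfgxt,noaif] add [nmr,opt] -> 6 lines: zjkqy wcgfd nmr opt deeqh ddm
Hunk 3: at line 1 remove [nmr,opt] add [luyb,piji] -> 6 lines: zjkqy wcgfd luyb piji deeqh ddm
Hunk 4: at line 1 remove [luyb,piji] add [inbax,eqzg,hhfj] -> 7 lines: zjkqy wcgfd inbax eqzg hhfj deeqh ddm
Hunk 5: at line 3 remove [eqzg] add [dskul,yiyq,pwgsp] -> 9 lines: zjkqy wcgfd inbax dskul yiyq pwgsp hhfj deeqh ddm
Hunk 6: at line 4 remove [pwgsp,hhfj] add [eaj] -> 8 lines: zjkqy wcgfd inbax dskul yiyq eaj deeqh ddm
Final line count: 8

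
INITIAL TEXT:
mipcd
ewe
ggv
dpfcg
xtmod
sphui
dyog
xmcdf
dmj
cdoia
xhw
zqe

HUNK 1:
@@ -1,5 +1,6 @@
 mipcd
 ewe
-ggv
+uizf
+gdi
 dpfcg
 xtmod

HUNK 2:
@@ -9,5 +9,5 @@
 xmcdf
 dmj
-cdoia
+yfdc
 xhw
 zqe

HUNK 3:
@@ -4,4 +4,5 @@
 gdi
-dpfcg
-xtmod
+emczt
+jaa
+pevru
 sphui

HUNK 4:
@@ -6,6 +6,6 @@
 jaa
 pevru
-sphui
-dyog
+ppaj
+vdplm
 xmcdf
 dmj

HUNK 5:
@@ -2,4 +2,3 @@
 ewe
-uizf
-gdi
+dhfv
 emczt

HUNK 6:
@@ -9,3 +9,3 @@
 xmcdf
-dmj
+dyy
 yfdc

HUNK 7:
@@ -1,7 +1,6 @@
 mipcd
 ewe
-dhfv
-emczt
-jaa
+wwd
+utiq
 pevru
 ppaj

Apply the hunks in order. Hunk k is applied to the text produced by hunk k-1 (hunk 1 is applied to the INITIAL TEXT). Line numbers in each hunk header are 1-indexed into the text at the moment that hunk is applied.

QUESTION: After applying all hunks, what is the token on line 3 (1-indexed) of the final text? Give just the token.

Hunk 1: at line 1 remove [ggv] add [uizf,gdi] -> 13 lines: mipcd ewe uizf gdi dpfcg xtmod sphui dyog xmcdf dmj cdoia xhw zqe
Hunk 2: at line 9 remove [cdoia] add [yfdc] -> 13 lines: mipcd ewe uizf gdi dpfcg xtmod sphui dyog xmcdf dmj yfdc xhw zqe
Hunk 3: at line 4 remove [dpfcg,xtmod] add [emczt,jaa,pevru] -> 14 lines: mipcd ewe uizf gdi emczt jaa pevru sphui dyog xmcdf dmj yfdc xhw zqe
Hunk 4: at line 6 remove [sphui,dyog] add [ppaj,vdplm] -> 14 lines: mipcd ewe uizf gdi emczt jaa pevru ppaj vdplm xmcdf dmj yfdc xhw zqe
Hunk 5: at line 2 remove [uizf,gdi] add [dhfv] -> 13 lines: mipcd ewe dhfv emczt jaa pevru ppaj vdplm xmcdf dmj yfdc xhw zqe
Hunk 6: at line 9 remove [dmj] add [dyy] -> 13 lines: mipcd ewe dhfv emczt jaa pevru ppaj vdplm xmcdf dyy yfdc xhw zqe
Hunk 7: at line 1 remove [dhfv,emczt,jaa] add [wwd,utiq] -> 12 lines: mipcd ewe wwd utiq pevru ppaj vdplm xmcdf dyy yfdc xhw zqe
Final line 3: wwd

Answer: wwd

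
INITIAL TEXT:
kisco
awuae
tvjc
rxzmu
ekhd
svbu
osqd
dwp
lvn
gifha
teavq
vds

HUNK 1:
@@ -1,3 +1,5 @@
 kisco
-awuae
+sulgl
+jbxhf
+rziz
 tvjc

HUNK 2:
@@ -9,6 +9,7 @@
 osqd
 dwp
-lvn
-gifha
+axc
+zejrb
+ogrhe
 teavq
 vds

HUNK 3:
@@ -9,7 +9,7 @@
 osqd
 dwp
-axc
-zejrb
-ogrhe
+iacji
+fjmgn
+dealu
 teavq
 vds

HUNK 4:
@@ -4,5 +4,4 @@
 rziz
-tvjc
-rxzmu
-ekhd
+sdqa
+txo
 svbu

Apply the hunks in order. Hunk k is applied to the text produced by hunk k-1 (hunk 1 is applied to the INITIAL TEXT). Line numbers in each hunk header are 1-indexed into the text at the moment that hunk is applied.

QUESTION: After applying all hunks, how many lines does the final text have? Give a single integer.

Answer: 14

Derivation:
Hunk 1: at line 1 remove [awuae] add [sulgl,jbxhf,rziz] -> 14 lines: kisco sulgl jbxhf rziz tvjc rxzmu ekhd svbu osqd dwp lvn gifha teavq vds
Hunk 2: at line 9 remove [lvn,gifha] add [axc,zejrb,ogrhe] -> 15 lines: kisco sulgl jbxhf rziz tvjc rxzmu ekhd svbu osqd dwp axc zejrb ogrhe teavq vds
Hunk 3: at line 9 remove [axc,zejrb,ogrhe] add [iacji,fjmgn,dealu] -> 15 lines: kisco sulgl jbxhf rziz tvjc rxzmu ekhd svbu osqd dwp iacji fjmgn dealu teavq vds
Hunk 4: at line 4 remove [tvjc,rxzmu,ekhd] add [sdqa,txo] -> 14 lines: kisco sulgl jbxhf rziz sdqa txo svbu osqd dwp iacji fjmgn dealu teavq vds
Final line count: 14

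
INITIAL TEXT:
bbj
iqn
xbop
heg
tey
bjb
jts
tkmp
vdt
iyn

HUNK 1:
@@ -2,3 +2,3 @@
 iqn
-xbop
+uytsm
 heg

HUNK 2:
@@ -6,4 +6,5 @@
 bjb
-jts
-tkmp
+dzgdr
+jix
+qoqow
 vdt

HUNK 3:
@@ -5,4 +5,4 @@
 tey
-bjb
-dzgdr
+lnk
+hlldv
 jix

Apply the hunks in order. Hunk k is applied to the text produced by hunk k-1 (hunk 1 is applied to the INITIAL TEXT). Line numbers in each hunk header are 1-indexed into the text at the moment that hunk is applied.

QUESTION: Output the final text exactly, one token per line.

Hunk 1: at line 2 remove [xbop] add [uytsm] -> 10 lines: bbj iqn uytsm heg tey bjb jts tkmp vdt iyn
Hunk 2: at line 6 remove [jts,tkmp] add [dzgdr,jix,qoqow] -> 11 lines: bbj iqn uytsm heg tey bjb dzgdr jix qoqow vdt iyn
Hunk 3: at line 5 remove [bjb,dzgdr] add [lnk,hlldv] -> 11 lines: bbj iqn uytsm heg tey lnk hlldv jix qoqow vdt iyn

Answer: bbj
iqn
uytsm
heg
tey
lnk
hlldv
jix
qoqow
vdt
iyn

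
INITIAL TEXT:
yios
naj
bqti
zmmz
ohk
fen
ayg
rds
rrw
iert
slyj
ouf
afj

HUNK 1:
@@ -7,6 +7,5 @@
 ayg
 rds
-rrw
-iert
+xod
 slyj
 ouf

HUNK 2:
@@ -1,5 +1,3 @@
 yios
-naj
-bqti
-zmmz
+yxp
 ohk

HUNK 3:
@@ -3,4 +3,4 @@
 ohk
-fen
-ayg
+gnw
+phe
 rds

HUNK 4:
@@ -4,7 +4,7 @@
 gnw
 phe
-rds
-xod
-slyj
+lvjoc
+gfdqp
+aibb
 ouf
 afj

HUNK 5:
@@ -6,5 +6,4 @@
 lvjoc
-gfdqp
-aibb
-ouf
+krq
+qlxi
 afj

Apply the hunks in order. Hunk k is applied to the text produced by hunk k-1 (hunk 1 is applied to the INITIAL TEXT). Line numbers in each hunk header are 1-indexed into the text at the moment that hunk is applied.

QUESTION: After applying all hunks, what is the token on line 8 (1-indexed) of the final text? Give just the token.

Hunk 1: at line 7 remove [rrw,iert] add [xod] -> 12 lines: yios naj bqti zmmz ohk fen ayg rds xod slyj ouf afj
Hunk 2: at line 1 remove [naj,bqti,zmmz] add [yxp] -> 10 lines: yios yxp ohk fen ayg rds xod slyj ouf afj
Hunk 3: at line 3 remove [fen,ayg] add [gnw,phe] -> 10 lines: yios yxp ohk gnw phe rds xod slyj ouf afj
Hunk 4: at line 4 remove [rds,xod,slyj] add [lvjoc,gfdqp,aibb] -> 10 lines: yios yxp ohk gnw phe lvjoc gfdqp aibb ouf afj
Hunk 5: at line 6 remove [gfdqp,aibb,ouf] add [krq,qlxi] -> 9 lines: yios yxp ohk gnw phe lvjoc krq qlxi afj
Final line 8: qlxi

Answer: qlxi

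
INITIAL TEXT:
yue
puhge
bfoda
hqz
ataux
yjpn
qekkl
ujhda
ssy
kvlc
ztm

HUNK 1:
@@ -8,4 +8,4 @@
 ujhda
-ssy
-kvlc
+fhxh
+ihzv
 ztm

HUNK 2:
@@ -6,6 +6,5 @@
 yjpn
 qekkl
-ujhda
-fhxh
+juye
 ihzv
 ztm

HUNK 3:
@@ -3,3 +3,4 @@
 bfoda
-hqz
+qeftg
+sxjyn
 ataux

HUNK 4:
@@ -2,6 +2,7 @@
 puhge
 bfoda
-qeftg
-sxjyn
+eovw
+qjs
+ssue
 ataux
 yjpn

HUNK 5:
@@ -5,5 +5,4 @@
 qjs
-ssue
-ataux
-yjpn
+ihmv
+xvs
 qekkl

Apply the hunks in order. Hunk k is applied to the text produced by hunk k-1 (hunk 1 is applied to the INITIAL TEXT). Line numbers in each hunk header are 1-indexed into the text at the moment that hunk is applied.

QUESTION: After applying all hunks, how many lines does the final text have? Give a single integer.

Hunk 1: at line 8 remove [ssy,kvlc] add [fhxh,ihzv] -> 11 lines: yue puhge bfoda hqz ataux yjpn qekkl ujhda fhxh ihzv ztm
Hunk 2: at line 6 remove [ujhda,fhxh] add [juye] -> 10 lines: yue puhge bfoda hqz ataux yjpn qekkl juye ihzv ztm
Hunk 3: at line 3 remove [hqz] add [qeftg,sxjyn] -> 11 lines: yue puhge bfoda qeftg sxjyn ataux yjpn qekkl juye ihzv ztm
Hunk 4: at line 2 remove [qeftg,sxjyn] add [eovw,qjs,ssue] -> 12 lines: yue puhge bfoda eovw qjs ssue ataux yjpn qekkl juye ihzv ztm
Hunk 5: at line 5 remove [ssue,ataux,yjpn] add [ihmv,xvs] -> 11 lines: yue puhge bfoda eovw qjs ihmv xvs qekkl juye ihzv ztm
Final line count: 11

Answer: 11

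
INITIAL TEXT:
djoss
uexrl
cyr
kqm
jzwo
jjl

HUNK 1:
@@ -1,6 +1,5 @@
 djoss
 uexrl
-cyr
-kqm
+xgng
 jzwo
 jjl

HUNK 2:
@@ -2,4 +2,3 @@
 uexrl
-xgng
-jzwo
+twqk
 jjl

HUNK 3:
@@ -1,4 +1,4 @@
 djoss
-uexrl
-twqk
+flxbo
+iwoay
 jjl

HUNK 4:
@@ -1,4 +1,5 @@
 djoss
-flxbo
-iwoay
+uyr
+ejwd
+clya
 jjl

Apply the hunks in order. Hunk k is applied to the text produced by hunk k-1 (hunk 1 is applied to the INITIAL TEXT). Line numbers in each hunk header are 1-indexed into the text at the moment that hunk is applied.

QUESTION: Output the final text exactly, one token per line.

Answer: djoss
uyr
ejwd
clya
jjl

Derivation:
Hunk 1: at line 1 remove [cyr,kqm] add [xgng] -> 5 lines: djoss uexrl xgng jzwo jjl
Hunk 2: at line 2 remove [xgng,jzwo] add [twqk] -> 4 lines: djoss uexrl twqk jjl
Hunk 3: at line 1 remove [uexrl,twqk] add [flxbo,iwoay] -> 4 lines: djoss flxbo iwoay jjl
Hunk 4: at line 1 remove [flxbo,iwoay] add [uyr,ejwd,clya] -> 5 lines: djoss uyr ejwd clya jjl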